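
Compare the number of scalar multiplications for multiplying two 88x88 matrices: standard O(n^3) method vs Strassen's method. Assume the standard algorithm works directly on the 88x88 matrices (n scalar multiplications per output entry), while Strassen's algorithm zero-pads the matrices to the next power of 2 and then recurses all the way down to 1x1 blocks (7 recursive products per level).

Matrix multiplication for 88x88 matrices:

Strassen's algorithm requires power-of-2 dimensions. Pad 88x88 to 128x128 (next power of 2).

Standard algorithm: 88^3 = 681472 multiplications
Strassen's algorithm: 7^(log2(128)) = 7^7 = 823543 multiplications
Difference: 681472 - 823543 = -142071 (Strassen uses MORE here due to padding overhead — for small or just-over-power-of-2 n, padding can outweigh the per-level savings)

Standard: 681472 multiplications (88^3). Strassen: 823543 multiplications (7^7, after padding to 128x128). Strassen reduces 8 recursive multiplications to 7 at each level.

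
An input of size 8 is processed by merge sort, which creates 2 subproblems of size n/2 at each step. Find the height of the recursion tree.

For divide and conquer with division factor 2:

Problem sizes at each level:
Level 0: 8
Level 1: 4
Level 2: 2
Level 3: 1

The root is level 0 and the size-1 base case is level 3 (the tree spans levels 0 through 3, i.e. 4 levels counting the root), so the depth is the number of divisions: log_2(8) = 3

The recursion tree depth is log_2(8) = 3. At each level, the problem size is divided by 2, so it takes 3 divisions to reduce to a base case of size 1. The algorithm makes 2 recursive calls at each level.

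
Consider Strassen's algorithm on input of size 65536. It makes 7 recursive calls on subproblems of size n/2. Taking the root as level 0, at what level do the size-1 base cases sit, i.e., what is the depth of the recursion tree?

For divide and conquer with division factor 2:

Problem sizes at each level:
Level 0: 65536
Level 1: 32768
Level 2: 16384
Level 3: 8192
Level 4: 4096
Level 5: 2048
Level 6: 1024
Level 7: 512
Level 8: 256
Level 9: 128
Level 10: 64
Level 11: 32
Level 12: 16
Level 13: 8
Level 14: 4
Level 15: 2
Level 16: 1

The root is level 0 and the size-1 base case is level 16 (the tree spans levels 0 through 16, i.e. 17 levels counting the root), so the depth is the number of divisions: log_2(65536) = 16

The recursion tree depth is log_2(65536) = 16. At each level, the problem size is divided by 2, so it takes 16 divisions to reduce to a base case of size 1. The algorithm makes 7 recursive calls at each level.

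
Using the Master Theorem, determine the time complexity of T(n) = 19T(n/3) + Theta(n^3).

Master Theorem for T(n) = 19T(n/3) + O(n^3):

a = 19, b = 3, c = 3
log_b(a) = log_3(19) = 2.6801

Case 3: c = 3 > log_3(19) = 2.6801
T(n) = O(n^3) = O(n^3)

For T(n) = 19T(n/3) + O(n^3): log_3(19) = 2.6801. This is Case 3 of the Master Theorem (c > log_b(a), work dominated by root), giving O(n^3).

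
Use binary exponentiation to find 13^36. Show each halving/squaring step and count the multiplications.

Computing 13^36 by squaring (build up from 13^1; each line after the first costs one multiplication):

13^1 = 13
13^2 = (13^1)^2 = 13^2 = 169
13^4 = (13^2)^2 = 169^2 = 28561
13^8 = (13^4)^2 = 28561^2 = 815730721
13^9 = 13 * 13^8 = 13 * 815730721 = 10604499373
13^18 = (13^9)^2 = 10604499373^2 = 112455406951957393129
13^36 = (13^18)^2 = 112455406951957393129^2 = 12646218552730347184269489080961456410641

Result: 12646218552730347184269489080961456410641
Multiplications needed: 6 (6 lines after 13^1)

13^36 = 12646218552730347184269489080961456410641. Using exponentiation by squaring, this requires 6 multiplications. The key idea: if the exponent is even, square the half-power; if odd, multiply by the base once.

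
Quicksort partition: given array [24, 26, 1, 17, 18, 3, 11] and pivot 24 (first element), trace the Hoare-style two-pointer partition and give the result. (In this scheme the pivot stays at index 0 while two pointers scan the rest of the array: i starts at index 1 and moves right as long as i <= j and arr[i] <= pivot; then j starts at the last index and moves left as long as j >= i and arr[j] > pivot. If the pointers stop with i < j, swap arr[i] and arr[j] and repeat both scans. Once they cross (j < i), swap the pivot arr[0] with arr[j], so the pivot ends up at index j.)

Hoare-style two-pointer partition with pivot = 24:

Initial array: [24, 26, 1, 17, 18, 3, 11]

Pointers start at i = 1, j = 6.
i stops at index 1 (arr[1]=26 > 24), j stops at index 6 (arr[6]=11 <= 24): swap arr[1] and arr[6], array becomes [24, 11, 1, 17, 18, 3, 26]
i ends at 6, j ends at 5: the pointers have crossed (j < i), so scanning stops.

Swap pivot arr[0] with arr[5] to place pivot at position 5: [3, 11, 1, 17, 18, 24, 26]
Pivot position: 5

After partitioning with pivot 24, the array becomes [3, 11, 1, 17, 18, 24, 26]. The pivot is placed at index 5. All elements to the left of the pivot are <= 24, and all elements to the right are > 24.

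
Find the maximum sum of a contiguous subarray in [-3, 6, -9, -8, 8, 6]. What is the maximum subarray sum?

Using Kadane's algorithm on [-3, 6, -9, -8, 8, 6]:

Scanning through the array:
Position 1 (value 6): max_ending_here = 6, max_so_far = 6
Position 2 (value -9): max_ending_here = -3, max_so_far = 6
Position 3 (value -8): max_ending_here = -8, max_so_far = 6
Position 4 (value 8): max_ending_here = 8, max_so_far = 8
Position 5 (value 6): max_ending_here = 14, max_so_far = 14

Maximum subarray: [8, 6]
Maximum sum: 14

The maximum subarray is [8, 6] with sum 14. This subarray runs from index 4 to index 5.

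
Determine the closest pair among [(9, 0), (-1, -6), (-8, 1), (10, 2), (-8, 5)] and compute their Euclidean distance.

Computing all pairwise distances among 5 points:

d((9, 0), (-1, -6)) = 11.6619
d((9, 0), (-8, 1)) = 17.0294
d((9, 0), (10, 2)) = 2.2361 <-- minimum
d((9, 0), (-8, 5)) = 17.72
d((-1, -6), (-8, 1)) = 9.8995
d((-1, -6), (10, 2)) = 13.6015
d((-1, -6), (-8, 5)) = 13.0384
d((-8, 1), (10, 2)) = 18.0278
d((-8, 1), (-8, 5)) = 4.0
d((10, 2), (-8, 5)) = 18.2483

Closest pair: (9, 0) and (10, 2) with distance 2.2361

The closest pair is (9, 0) and (10, 2) with Euclidean distance 2.2361. For 5 points, brute-force pairwise comparison is shown above. For large n, the divide-and-conquer algorithm (sort by x, recurse on halves, check the dividing strip) achieves O(n log n).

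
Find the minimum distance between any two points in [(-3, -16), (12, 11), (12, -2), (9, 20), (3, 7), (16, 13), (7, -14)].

Computing all pairwise distances among 7 points:

d((-3, -16), (12, 11)) = 30.8869
d((-3, -16), (12, -2)) = 20.5183
d((-3, -16), (9, 20)) = 37.9473
d((-3, -16), (3, 7)) = 23.7697
d((-3, -16), (16, 13)) = 34.6699
d((-3, -16), (7, -14)) = 10.198
d((12, 11), (12, -2)) = 13.0
d((12, 11), (9, 20)) = 9.4868
d((12, 11), (3, 7)) = 9.8489
d((12, 11), (16, 13)) = 4.4721 <-- minimum
d((12, 11), (7, -14)) = 25.4951
d((12, -2), (9, 20)) = 22.2036
d((12, -2), (3, 7)) = 12.7279
d((12, -2), (16, 13)) = 15.5242
d((12, -2), (7, -14)) = 13.0
d((9, 20), (3, 7)) = 14.3178
d((9, 20), (16, 13)) = 9.8995
d((9, 20), (7, -14)) = 34.0588
d((3, 7), (16, 13)) = 14.3178
d((3, 7), (7, -14)) = 21.3776
d((16, 13), (7, -14)) = 28.4605

Closest pair: (12, 11) and (16, 13) with distance 4.4721

The closest pair is (12, 11) and (16, 13) with Euclidean distance 4.4721. For 7 points, brute-force pairwise comparison is shown above. For large n, the divide-and-conquer algorithm (sort by x, recurse on halves, check the dividing strip) achieves O(n log n).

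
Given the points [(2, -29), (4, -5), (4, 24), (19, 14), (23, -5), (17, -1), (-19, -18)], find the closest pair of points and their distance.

Computing all pairwise distances among 7 points:

d((2, -29), (4, -5)) = 24.0832
d((2, -29), (4, 24)) = 53.0377
d((2, -29), (19, 14)) = 46.2385
d((2, -29), (23, -5)) = 31.8904
d((2, -29), (17, -1)) = 31.7648
d((2, -29), (-19, -18)) = 23.7065
d((4, -5), (4, 24)) = 29.0
d((4, -5), (19, 14)) = 24.2074
d((4, -5), (23, -5)) = 19.0
d((4, -5), (17, -1)) = 13.6015
d((4, -5), (-19, -18)) = 26.4197
d((4, 24), (19, 14)) = 18.0278
d((4, 24), (23, -5)) = 34.6699
d((4, 24), (17, -1)) = 28.178
d((4, 24), (-19, -18)) = 47.8853
d((19, 14), (23, -5)) = 19.4165
d((19, 14), (17, -1)) = 15.1327
d((19, 14), (-19, -18)) = 49.679
d((23, -5), (17, -1)) = 7.2111 <-- minimum
d((23, -5), (-19, -18)) = 43.9659
d((17, -1), (-19, -18)) = 39.8121

Closest pair: (23, -5) and (17, -1) with distance 7.2111

The closest pair is (23, -5) and (17, -1) with Euclidean distance 7.2111. For 7 points, brute-force pairwise comparison is shown above. For large n, the divide-and-conquer algorithm (sort by x, recurse on halves, check the dividing strip) achieves O(n log n).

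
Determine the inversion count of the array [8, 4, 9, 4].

Finding inversions in [8, 4, 9, 4]:

(0, 1): arr[0]=8 > arr[1]=4
(0, 3): arr[0]=8 > arr[3]=4
(2, 3): arr[2]=9 > arr[3]=4

Total inversions: 3

The array has 3 inversion(s): (0,1), (0,3), (2,3). Each pair (i,j) satisfies i < j and arr[i] > arr[j].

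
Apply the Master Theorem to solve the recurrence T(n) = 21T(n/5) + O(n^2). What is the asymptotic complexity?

Master Theorem for T(n) = 21T(n/5) + O(n^2):

a = 21, b = 5, c = 2
log_b(a) = log_5(21) = 1.8917

Case 3: c = 2 > log_5(21) = 1.8917
T(n) = O(n^2) = O(n^2)

For T(n) = 21T(n/5) + O(n^2): log_5(21) = 1.8917. This is Case 3 of the Master Theorem (c > log_b(a), work dominated by root), giving O(n^2).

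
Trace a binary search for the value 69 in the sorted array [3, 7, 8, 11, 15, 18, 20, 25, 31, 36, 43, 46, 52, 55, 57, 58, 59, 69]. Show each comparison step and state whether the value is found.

Binary search for 69 in [3, 7, 8, 11, 15, 18, 20, 25, 31, 36, 43, 46, 52, 55, 57, 58, 59, 69]:

lo=0, hi=17, mid=8, arr[mid]=31 -> 31 < 69, search right half
lo=9, hi=17, mid=13, arr[mid]=55 -> 55 < 69, search right half
lo=14, hi=17, mid=15, arr[mid]=58 -> 58 < 69, search right half
lo=16, hi=17, mid=16, arr[mid]=59 -> 59 < 69, search right half
lo=17, hi=17, mid=17, arr[mid]=69 -> Found target at index 17!

Binary search finds 69 at index 17 after 5 comparisons. The search repeatedly halves the search space by comparing with the middle element.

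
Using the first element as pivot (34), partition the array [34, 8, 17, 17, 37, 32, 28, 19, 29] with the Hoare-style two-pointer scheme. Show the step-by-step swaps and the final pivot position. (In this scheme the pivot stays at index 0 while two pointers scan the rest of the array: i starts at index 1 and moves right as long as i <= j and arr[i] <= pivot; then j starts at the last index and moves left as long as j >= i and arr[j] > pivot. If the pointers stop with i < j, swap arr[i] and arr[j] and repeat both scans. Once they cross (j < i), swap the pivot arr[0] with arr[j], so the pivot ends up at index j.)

Hoare-style two-pointer partition with pivot = 34:

Initial array: [34, 8, 17, 17, 37, 32, 28, 19, 29]

Pointers start at i = 1, j = 8.
i stops at index 4 (arr[4]=37 > 34), j stops at index 8 (arr[8]=29 <= 34): swap arr[4] and arr[8], array becomes [34, 8, 17, 17, 29, 32, 28, 19, 37]
i ends at 8, j ends at 7: the pointers have crossed (j < i), so scanning stops.

Swap pivot arr[0] with arr[7] to place pivot at position 7: [19, 8, 17, 17, 29, 32, 28, 34, 37]
Pivot position: 7

After partitioning with pivot 34, the array becomes [19, 8, 17, 17, 29, 32, 28, 34, 37]. The pivot is placed at index 7. All elements to the left of the pivot are <= 34, and all elements to the right are > 34.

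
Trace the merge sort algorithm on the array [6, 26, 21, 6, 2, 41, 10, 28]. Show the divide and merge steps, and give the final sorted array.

Merge sort trace:

Split: [6, 26, 21, 6, 2, 41, 10, 28] -> [6, 26, 21, 6] and [2, 41, 10, 28]
  Split: [6, 26, 21, 6] -> [6, 26] and [21, 6]
    Split: [6, 26] -> [6] and [26]
    Merge: [6] + [26] -> [6, 26]
    Split: [21, 6] -> [21] and [6]
    Merge: [21] + [6] -> [6, 21]
  Merge: [6, 26] + [6, 21] -> [6, 6, 21, 26]
  Split: [2, 41, 10, 28] -> [2, 41] and [10, 28]
    Split: [2, 41] -> [2] and [41]
    Merge: [2] + [41] -> [2, 41]
    Split: [10, 28] -> [10] and [28]
    Merge: [10] + [28] -> [10, 28]
  Merge: [2, 41] + [10, 28] -> [2, 10, 28, 41]
Merge: [6, 6, 21, 26] + [2, 10, 28, 41] -> [2, 6, 6, 10, 21, 26, 28, 41]

Final sorted array: [2, 6, 6, 10, 21, 26, 28, 41]

The merge sort proceeds by recursively splitting the array and merging sorted halves.
After all merges, the sorted array is [2, 6, 6, 10, 21, 26, 28, 41].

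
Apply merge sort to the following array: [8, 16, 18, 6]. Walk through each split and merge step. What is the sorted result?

Merge sort trace:

Split: [8, 16, 18, 6] -> [8, 16] and [18, 6]
  Split: [8, 16] -> [8] and [16]
  Merge: [8] + [16] -> [8, 16]
  Split: [18, 6] -> [18] and [6]
  Merge: [18] + [6] -> [6, 18]
Merge: [8, 16] + [6, 18] -> [6, 8, 16, 18]

Final sorted array: [6, 8, 16, 18]

The merge sort proceeds by recursively splitting the array and merging sorted halves.
After all merges, the sorted array is [6, 8, 16, 18].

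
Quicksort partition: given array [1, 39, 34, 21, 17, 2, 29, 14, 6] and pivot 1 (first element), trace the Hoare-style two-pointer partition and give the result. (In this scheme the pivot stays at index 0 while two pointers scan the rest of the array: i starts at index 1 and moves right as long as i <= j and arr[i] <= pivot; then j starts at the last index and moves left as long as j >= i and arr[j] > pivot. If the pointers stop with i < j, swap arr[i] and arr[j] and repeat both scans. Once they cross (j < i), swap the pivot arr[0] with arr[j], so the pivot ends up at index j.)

Hoare-style two-pointer partition with pivot = 1:

Initial array: [1, 39, 34, 21, 17, 2, 29, 14, 6]

Pointers start at i = 1, j = 8.
i ends at 1, j ends at 0: the pointers have crossed (j < i), so scanning stops.

j = 0, so swapping arr[0] with arr[j] leaves the pivot at position 0: [1, 39, 34, 21, 17, 2, 29, 14, 6]
Pivot position: 0

After partitioning with pivot 1, the array becomes [1, 39, 34, 21, 17, 2, 29, 14, 6]. The pivot is placed at index 0. All elements to the left of the pivot are <= 1, and all elements to the right are > 1.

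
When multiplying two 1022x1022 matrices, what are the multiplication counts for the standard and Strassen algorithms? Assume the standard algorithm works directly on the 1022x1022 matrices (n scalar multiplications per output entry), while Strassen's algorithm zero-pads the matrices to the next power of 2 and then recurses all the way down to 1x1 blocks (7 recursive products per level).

Matrix multiplication for 1022x1022 matrices:

Strassen's algorithm requires power-of-2 dimensions. Pad 1022x1022 to 1024x1024 (next power of 2).

Standard algorithm: 1022^3 = 1067462648 multiplications
Strassen's algorithm: 7^(log2(1024)) = 7^10 = 282475249 multiplications
Savings: 1067462648 - 282475249 = 784987399 multiplications

Standard: 1067462648 multiplications (1022^3). Strassen: 282475249 multiplications (7^10, after padding to 1024x1024). Strassen reduces 8 recursive multiplications to 7 at each level.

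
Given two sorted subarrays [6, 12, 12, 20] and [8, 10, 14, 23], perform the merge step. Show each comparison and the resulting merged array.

Merging process:

Compare 6 vs 8: take 6 from left. Merged: [6]
Compare 12 vs 8: take 8 from right. Merged: [6, 8]
Compare 12 vs 10: take 10 from right. Merged: [6, 8, 10]
Compare 12 vs 14: take 12 from left. Merged: [6, 8, 10, 12]
Compare 12 vs 14: take 12 from left. Merged: [6, 8, 10, 12, 12]
Compare 20 vs 14: take 14 from right. Merged: [6, 8, 10, 12, 12, 14]
Compare 20 vs 23: take 20 from left. Merged: [6, 8, 10, 12, 12, 14, 20]
Append remaining from right: [23]. Merged: [6, 8, 10, 12, 12, 14, 20, 23]

Final merged array: [6, 8, 10, 12, 12, 14, 20, 23]
Total comparisons: 7

The merged array is [6, 8, 10, 12, 12, 14, 20, 23], requiring 7 comparisons. The merge step runs in O(n) time where n is the total number of elements.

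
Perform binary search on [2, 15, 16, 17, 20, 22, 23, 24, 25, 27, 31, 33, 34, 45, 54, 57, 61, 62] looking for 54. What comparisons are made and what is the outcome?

Binary search for 54 in [2, 15, 16, 17, 20, 22, 23, 24, 25, 27, 31, 33, 34, 45, 54, 57, 61, 62]:

lo=0, hi=17, mid=8, arr[mid]=25 -> 25 < 54, search right half
lo=9, hi=17, mid=13, arr[mid]=45 -> 45 < 54, search right half
lo=14, hi=17, mid=15, arr[mid]=57 -> 57 > 54, search left half
lo=14, hi=14, mid=14, arr[mid]=54 -> Found target at index 14!

Binary search finds 54 at index 14 after 4 comparisons. The search repeatedly halves the search space by comparing with the middle element.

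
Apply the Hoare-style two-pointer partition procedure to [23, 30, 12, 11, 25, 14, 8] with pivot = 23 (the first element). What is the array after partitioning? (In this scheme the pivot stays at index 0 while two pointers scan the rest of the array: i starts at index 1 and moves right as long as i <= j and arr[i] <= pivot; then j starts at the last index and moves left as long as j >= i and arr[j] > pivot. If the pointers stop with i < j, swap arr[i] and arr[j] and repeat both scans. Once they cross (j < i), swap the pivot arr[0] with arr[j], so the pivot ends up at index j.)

Hoare-style two-pointer partition with pivot = 23:

Initial array: [23, 30, 12, 11, 25, 14, 8]

Pointers start at i = 1, j = 6.
i stops at index 1 (arr[1]=30 > 23), j stops at index 6 (arr[6]=8 <= 23): swap arr[1] and arr[6], array becomes [23, 8, 12, 11, 25, 14, 30]
i stops at index 4 (arr[4]=25 > 23), j stops at index 5 (arr[5]=14 <= 23): swap arr[4] and arr[5], array becomes [23, 8, 12, 11, 14, 25, 30]
i ends at 5, j ends at 4: the pointers have crossed (j < i), so scanning stops.

Swap pivot arr[0] with arr[4] to place pivot at position 4: [14, 8, 12, 11, 23, 25, 30]
Pivot position: 4

After partitioning with pivot 23, the array becomes [14, 8, 12, 11, 23, 25, 30]. The pivot is placed at index 4. All elements to the left of the pivot are <= 23, and all elements to the right are > 23.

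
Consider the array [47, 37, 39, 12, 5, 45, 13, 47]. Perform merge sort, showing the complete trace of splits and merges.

Merge sort trace:

Split: [47, 37, 39, 12, 5, 45, 13, 47] -> [47, 37, 39, 12] and [5, 45, 13, 47]
  Split: [47, 37, 39, 12] -> [47, 37] and [39, 12]
    Split: [47, 37] -> [47] and [37]
    Merge: [47] + [37] -> [37, 47]
    Split: [39, 12] -> [39] and [12]
    Merge: [39] + [12] -> [12, 39]
  Merge: [37, 47] + [12, 39] -> [12, 37, 39, 47]
  Split: [5, 45, 13, 47] -> [5, 45] and [13, 47]
    Split: [5, 45] -> [5] and [45]
    Merge: [5] + [45] -> [5, 45]
    Split: [13, 47] -> [13] and [47]
    Merge: [13] + [47] -> [13, 47]
  Merge: [5, 45] + [13, 47] -> [5, 13, 45, 47]
Merge: [12, 37, 39, 47] + [5, 13, 45, 47] -> [5, 12, 13, 37, 39, 45, 47, 47]

Final sorted array: [5, 12, 13, 37, 39, 45, 47, 47]

The merge sort proceeds by recursively splitting the array and merging sorted halves.
After all merges, the sorted array is [5, 12, 13, 37, 39, 45, 47, 47].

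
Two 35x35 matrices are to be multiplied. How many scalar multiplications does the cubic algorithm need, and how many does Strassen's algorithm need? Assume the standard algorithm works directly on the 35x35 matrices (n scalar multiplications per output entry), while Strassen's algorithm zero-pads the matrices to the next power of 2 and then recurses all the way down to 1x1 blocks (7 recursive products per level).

Matrix multiplication for 35x35 matrices:

Strassen's algorithm requires power-of-2 dimensions. Pad 35x35 to 64x64 (next power of 2).

Standard algorithm: 35^3 = 42875 multiplications
Strassen's algorithm: 7^(log2(64)) = 7^6 = 117649 multiplications
Difference: 42875 - 117649 = -74774 (Strassen uses MORE here due to padding overhead — for small or just-over-power-of-2 n, padding can outweigh the per-level savings)

Standard: 42875 multiplications (35^3). Strassen: 117649 multiplications (7^6, after padding to 64x64). Strassen reduces 8 recursive multiplications to 7 at each level.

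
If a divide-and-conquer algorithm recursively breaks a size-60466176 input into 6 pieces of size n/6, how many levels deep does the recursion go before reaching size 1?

For divide and conquer with division factor 6:

Problem sizes at each level:
Level 0: 60466176
Level 1: 10077696
Level 2: 1679616
Level 3: 279936
Level 4: 46656
Level 5: 7776
Level 6: 1296
Level 7: 216
Level 8: 36
Level 9: 6
Level 10: 1

The root is level 0 and the size-1 base case is level 10 (the tree spans levels 0 through 10, i.e. 11 levels counting the root), so the depth is the number of divisions: log_6(60466176) = 10

The recursion tree depth is log_6(60466176) = 10. At each level, the problem size is divided by 6, so it takes 10 divisions to reduce to a base case of size 1. The algorithm makes 6 recursive calls at each level.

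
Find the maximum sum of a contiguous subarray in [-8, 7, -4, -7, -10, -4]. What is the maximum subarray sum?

Using Kadane's algorithm on [-8, 7, -4, -7, -10, -4]:

Scanning through the array:
Position 1 (value 7): max_ending_here = 7, max_so_far = 7
Position 2 (value -4): max_ending_here = 3, max_so_far = 7
Position 3 (value -7): max_ending_here = -4, max_so_far = 7
Position 4 (value -10): max_ending_here = -10, max_so_far = 7
Position 5 (value -4): max_ending_here = -4, max_so_far = 7

Maximum subarray: [7]
Maximum sum: 7

The maximum subarray is [7] with sum 7. This subarray runs from index 1 to index 1.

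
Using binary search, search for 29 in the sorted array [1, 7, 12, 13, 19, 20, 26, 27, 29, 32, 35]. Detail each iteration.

Binary search for 29 in [1, 7, 12, 13, 19, 20, 26, 27, 29, 32, 35]:

lo=0, hi=10, mid=5, arr[mid]=20 -> 20 < 29, search right half
lo=6, hi=10, mid=8, arr[mid]=29 -> Found target at index 8!

Binary search finds 29 at index 8 after 2 comparisons. The search repeatedly halves the search space by comparing with the middle element.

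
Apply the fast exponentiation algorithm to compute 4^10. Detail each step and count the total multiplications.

Computing 4^10 by squaring (build up from 4^1; each line after the first costs one multiplication):

4^1 = 4
4^2 = (4^1)^2 = 4^2 = 16
4^4 = (4^2)^2 = 16^2 = 256
4^5 = 4 * 4^4 = 4 * 256 = 1024
4^10 = (4^5)^2 = 1024^2 = 1048576

Result: 1048576
Multiplications needed: 4 (4 lines after 4^1)

4^10 = 1048576. Using exponentiation by squaring, this requires 4 multiplications. The key idea: if the exponent is even, square the half-power; if odd, multiply by the base once.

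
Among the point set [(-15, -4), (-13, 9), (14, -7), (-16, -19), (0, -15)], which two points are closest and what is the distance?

Computing all pairwise distances among 5 points:

d((-15, -4), (-13, 9)) = 13.1529 <-- minimum
d((-15, -4), (14, -7)) = 29.1548
d((-15, -4), (-16, -19)) = 15.0333
d((-15, -4), (0, -15)) = 18.6011
d((-13, 9), (14, -7)) = 31.3847
d((-13, 9), (-16, -19)) = 28.1603
d((-13, 9), (0, -15)) = 27.2947
d((14, -7), (-16, -19)) = 32.311
d((14, -7), (0, -15)) = 16.1245
d((-16, -19), (0, -15)) = 16.4924

Closest pair: (-15, -4) and (-13, 9) with distance 13.1529

The closest pair is (-15, -4) and (-13, 9) with Euclidean distance 13.1529. For 5 points, brute-force pairwise comparison is shown above. For large n, the divide-and-conquer algorithm (sort by x, recurse on halves, check the dividing strip) achieves O(n log n).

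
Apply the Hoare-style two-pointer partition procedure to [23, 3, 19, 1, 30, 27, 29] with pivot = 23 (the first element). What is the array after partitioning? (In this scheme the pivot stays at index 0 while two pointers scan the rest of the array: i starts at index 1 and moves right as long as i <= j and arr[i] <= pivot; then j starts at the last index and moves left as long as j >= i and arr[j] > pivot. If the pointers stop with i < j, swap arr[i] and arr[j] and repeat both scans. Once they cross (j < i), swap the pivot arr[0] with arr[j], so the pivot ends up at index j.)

Hoare-style two-pointer partition with pivot = 23:

Initial array: [23, 3, 19, 1, 30, 27, 29]

Pointers start at i = 1, j = 6.
i ends at 4, j ends at 3: the pointers have crossed (j < i), so scanning stops.

Swap pivot arr[0] with arr[3] to place pivot at position 3: [1, 3, 19, 23, 30, 27, 29]
Pivot position: 3

After partitioning with pivot 23, the array becomes [1, 3, 19, 23, 30, 27, 29]. The pivot is placed at index 3. All elements to the left of the pivot are <= 23, and all elements to the right are > 23.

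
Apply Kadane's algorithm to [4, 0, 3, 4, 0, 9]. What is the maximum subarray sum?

Using Kadane's algorithm on [4, 0, 3, 4, 0, 9]:

Scanning through the array:
Position 1 (value 0): max_ending_here = 4, max_so_far = 4
Position 2 (value 3): max_ending_here = 7, max_so_far = 7
Position 3 (value 4): max_ending_here = 11, max_so_far = 11
Position 4 (value 0): max_ending_here = 11, max_so_far = 11
Position 5 (value 9): max_ending_here = 20, max_so_far = 20

Maximum subarray: [4, 0, 3, 4, 0, 9]
Maximum sum: 20

The maximum subarray is [4, 0, 3, 4, 0, 9] with sum 20. This subarray runs from index 0 to index 5.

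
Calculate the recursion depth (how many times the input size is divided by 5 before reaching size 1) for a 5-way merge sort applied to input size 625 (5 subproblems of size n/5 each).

For divide and conquer with division factor 5:

Problem sizes at each level:
Level 0: 625
Level 1: 125
Level 2: 25
Level 3: 5
Level 4: 1

The root is level 0 and the size-1 base case is level 4 (the tree spans levels 0 through 4, i.e. 5 levels counting the root), so the depth is the number of divisions: log_5(625) = 4

The recursion tree depth is log_5(625) = 4. At each level, the problem size is divided by 5, so it takes 4 divisions to reduce to a base case of size 1. The algorithm makes 5 recursive calls at each level.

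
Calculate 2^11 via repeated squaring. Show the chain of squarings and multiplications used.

Computing 2^11 by squaring (build up from 2^1; each line after the first costs one multiplication):

2^1 = 2
2^2 = (2^1)^2 = 2^2 = 4
2^4 = (2^2)^2 = 4^2 = 16
2^5 = 2 * 2^4 = 2 * 16 = 32
2^10 = (2^5)^2 = 32^2 = 1024
2^11 = 2 * 2^10 = 2 * 1024 = 2048

Result: 2048
Multiplications needed: 5 (5 lines after 2^1)

2^11 = 2048. Using exponentiation by squaring, this requires 5 multiplications. The key idea: if the exponent is even, square the half-power; if odd, multiply by the base once.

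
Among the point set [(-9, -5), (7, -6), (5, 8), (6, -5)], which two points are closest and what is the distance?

Computing all pairwise distances among 4 points:

d((-9, -5), (7, -6)) = 16.0312
d((-9, -5), (5, 8)) = 19.105
d((-9, -5), (6, -5)) = 15.0
d((7, -6), (5, 8)) = 14.1421
d((7, -6), (6, -5)) = 1.4142 <-- minimum
d((5, 8), (6, -5)) = 13.0384

Closest pair: (7, -6) and (6, -5) with distance 1.4142

The closest pair is (7, -6) and (6, -5) with Euclidean distance 1.4142. For 4 points, brute-force pairwise comparison is shown above. For large n, the divide-and-conquer algorithm (sort by x, recurse on halves, check the dividing strip) achieves O(n log n).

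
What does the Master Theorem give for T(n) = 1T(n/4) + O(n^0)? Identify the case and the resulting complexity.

Master Theorem for T(n) = 1T(n/4) + O(n^0):

a = 1, b = 4, c = 0
log_b(a) = log_4(1) = 0.0000

Case 2: c = 0 = log_4(1) = 0.0000
T(n) = O(n^0 log n) = O(log n)

For T(n) = 1T(n/4) + O(n^0): log_4(1) = 0.0000. This is Case 2 of the Master Theorem (c = log_b(a), equal work at all levels), giving O(log n).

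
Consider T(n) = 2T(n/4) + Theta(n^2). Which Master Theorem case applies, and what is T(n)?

Master Theorem for T(n) = 2T(n/4) + O(n^2):

a = 2, b = 4, c = 2
log_b(a) = log_4(2) = 0.5000

Case 3: c = 2 > log_4(2) = 0.5000
T(n) = O(n^2) = O(n^2)

For T(n) = 2T(n/4) + O(n^2): log_4(2) = 0.5000. This is Case 3 of the Master Theorem (c > log_b(a), work dominated by root), giving O(n^2).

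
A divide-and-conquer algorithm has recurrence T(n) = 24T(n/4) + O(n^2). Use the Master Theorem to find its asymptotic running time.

Master Theorem for T(n) = 24T(n/4) + O(n^2):

a = 24, b = 4, c = 2
log_b(a) = log_4(24) = 2.2925

Case 1: c = 2 < log_4(24) = 2.2925
T(n) = O(n^(log_4 24))

For T(n) = 24T(n/4) + O(n^2): log_4(24) = 2.2925. This is Case 1 of the Master Theorem (c < log_b(a), work dominated by leaves), giving O(n^(log_4 24)).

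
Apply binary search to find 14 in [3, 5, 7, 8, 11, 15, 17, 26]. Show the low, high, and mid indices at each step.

Binary search for 14 in [3, 5, 7, 8, 11, 15, 17, 26]:

lo=0, hi=7, mid=3, arr[mid]=8 -> 8 < 14, search right half
lo=4, hi=7, mid=5, arr[mid]=15 -> 15 > 14, search left half
lo=4, hi=4, mid=4, arr[mid]=11 -> 11 < 14, search right half
lo=5 > hi=4, target 14 not found

Binary search determines that 14 is not in the array after 3 comparisons. The search space was exhausted without finding the target.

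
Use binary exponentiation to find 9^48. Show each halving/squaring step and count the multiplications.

Computing 9^48 by squaring (build up from 9^1; each line after the first costs one multiplication):

9^1 = 9
9^2 = (9^1)^2 = 9^2 = 81
9^3 = 9 * 9^2 = 9 * 81 = 729
9^6 = (9^3)^2 = 729^2 = 531441
9^12 = (9^6)^2 = 531441^2 = 282429536481
9^24 = (9^12)^2 = 282429536481^2 = 79766443076872509863361
9^48 = (9^24)^2 = 79766443076872509863361^2 = 6362685441135942358474828762538534230890216321

Result: 6362685441135942358474828762538534230890216321
Multiplications needed: 6 (6 lines after 9^1)

9^48 = 6362685441135942358474828762538534230890216321. Using exponentiation by squaring, this requires 6 multiplications. The key idea: if the exponent is even, square the half-power; if odd, multiply by the base once.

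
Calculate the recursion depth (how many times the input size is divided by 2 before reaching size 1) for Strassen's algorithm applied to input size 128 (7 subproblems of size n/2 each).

For divide and conquer with division factor 2:

Problem sizes at each level:
Level 0: 128
Level 1: 64
Level 2: 32
Level 3: 16
Level 4: 8
Level 5: 4
Level 6: 2
Level 7: 1

The root is level 0 and the size-1 base case is level 7 (the tree spans levels 0 through 7, i.e. 8 levels counting the root), so the depth is the number of divisions: log_2(128) = 7

The recursion tree depth is log_2(128) = 7. At each level, the problem size is divided by 2, so it takes 7 divisions to reduce to a base case of size 1. The algorithm makes 7 recursive calls at each level.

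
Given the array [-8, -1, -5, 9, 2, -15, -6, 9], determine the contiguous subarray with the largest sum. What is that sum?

Using Kadane's algorithm on [-8, -1, -5, 9, 2, -15, -6, 9]:

Scanning through the array:
Position 1 (value -1): max_ending_here = -1, max_so_far = -1
Position 2 (value -5): max_ending_here = -5, max_so_far = -1
Position 3 (value 9): max_ending_here = 9, max_so_far = 9
Position 4 (value 2): max_ending_here = 11, max_so_far = 11
Position 5 (value -15): max_ending_here = -4, max_so_far = 11
Position 6 (value -6): max_ending_here = -6, max_so_far = 11
Position 7 (value 9): max_ending_here = 9, max_so_far = 11

Maximum subarray: [9, 2]
Maximum sum: 11

The maximum subarray is [9, 2] with sum 11. This subarray runs from index 3 to index 4.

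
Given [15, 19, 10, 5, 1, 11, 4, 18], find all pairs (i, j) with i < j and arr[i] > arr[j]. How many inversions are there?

Finding inversions in [15, 19, 10, 5, 1, 11, 4, 18]:

(0, 2): arr[0]=15 > arr[2]=10
(0, 3): arr[0]=15 > arr[3]=5
(0, 4): arr[0]=15 > arr[4]=1
(0, 5): arr[0]=15 > arr[5]=11
(0, 6): arr[0]=15 > arr[6]=4
(1, 2): arr[1]=19 > arr[2]=10
(1, 3): arr[1]=19 > arr[3]=5
(1, 4): arr[1]=19 > arr[4]=1
(1, 5): arr[1]=19 > arr[5]=11
(1, 6): arr[1]=19 > arr[6]=4
(1, 7): arr[1]=19 > arr[7]=18
(2, 3): arr[2]=10 > arr[3]=5
(2, 4): arr[2]=10 > arr[4]=1
(2, 6): arr[2]=10 > arr[6]=4
(3, 4): arr[3]=5 > arr[4]=1
(3, 6): arr[3]=5 > arr[6]=4
(5, 6): arr[5]=11 > arr[6]=4

Total inversions: 17

The array has 17 inversion(s): (0,2), (0,3), (0,4), (0,5), (0,6), (1,2), (1,3), (1,4), (1,5), (1,6), (1,7), (2,3), (2,4), (2,6), (3,4), (3,6), (5,6). Each pair (i,j) satisfies i < j and arr[i] > arr[j].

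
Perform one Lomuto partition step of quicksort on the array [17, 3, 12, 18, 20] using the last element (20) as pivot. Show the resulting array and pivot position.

Lomuto partition with pivot = 20:

Initial array: [17, 3, 12, 18, 20]

arr[0]=17 <= 20: swap with position 0, array becomes [17, 3, 12, 18, 20]
arr[1]=3 <= 20: swap with position 1, array becomes [17, 3, 12, 18, 20]
arr[2]=12 <= 20: swap with position 2, array becomes [17, 3, 12, 18, 20]
arr[3]=18 <= 20: swap with position 3, array becomes [17, 3, 12, 18, 20]

Place pivot at position 4: [17, 3, 12, 18, 20]
Pivot position: 4

After partitioning with pivot 20, the array becomes [17, 3, 12, 18, 20]. The pivot is placed at index 4. All elements to the left of the pivot are <= 20, and all elements to the right are > 20.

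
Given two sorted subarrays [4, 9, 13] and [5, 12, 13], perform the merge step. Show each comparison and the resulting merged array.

Merging process:

Compare 4 vs 5: take 4 from left. Merged: [4]
Compare 9 vs 5: take 5 from right. Merged: [4, 5]
Compare 9 vs 12: take 9 from left. Merged: [4, 5, 9]
Compare 13 vs 12: take 12 from right. Merged: [4, 5, 9, 12]
Compare 13 vs 13: take 13 from left. Merged: [4, 5, 9, 12, 13]
Append remaining from right: [13]. Merged: [4, 5, 9, 12, 13, 13]

Final merged array: [4, 5, 9, 12, 13, 13]
Total comparisons: 5

The merged array is [4, 5, 9, 12, 13, 13], requiring 5 comparisons. The merge step runs in O(n) time where n is the total number of elements.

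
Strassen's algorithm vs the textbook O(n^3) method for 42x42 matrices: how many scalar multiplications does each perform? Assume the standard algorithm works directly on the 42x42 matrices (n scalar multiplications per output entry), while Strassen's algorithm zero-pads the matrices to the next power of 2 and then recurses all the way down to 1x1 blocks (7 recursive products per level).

Matrix multiplication for 42x42 matrices:

Strassen's algorithm requires power-of-2 dimensions. Pad 42x42 to 64x64 (next power of 2).

Standard algorithm: 42^3 = 74088 multiplications
Strassen's algorithm: 7^(log2(64)) = 7^6 = 117649 multiplications
Difference: 74088 - 117649 = -43561 (Strassen uses MORE here due to padding overhead — for small or just-over-power-of-2 n, padding can outweigh the per-level savings)

Standard: 74088 multiplications (42^3). Strassen: 117649 multiplications (7^6, after padding to 64x64). Strassen reduces 8 recursive multiplications to 7 at each level.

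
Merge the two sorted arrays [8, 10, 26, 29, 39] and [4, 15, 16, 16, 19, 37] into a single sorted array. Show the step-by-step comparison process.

Merging process:

Compare 8 vs 4: take 4 from right. Merged: [4]
Compare 8 vs 15: take 8 from left. Merged: [4, 8]
Compare 10 vs 15: take 10 from left. Merged: [4, 8, 10]
Compare 26 vs 15: take 15 from right. Merged: [4, 8, 10, 15]
Compare 26 vs 16: take 16 from right. Merged: [4, 8, 10, 15, 16]
Compare 26 vs 16: take 16 from right. Merged: [4, 8, 10, 15, 16, 16]
Compare 26 vs 19: take 19 from right. Merged: [4, 8, 10, 15, 16, 16, 19]
Compare 26 vs 37: take 26 from left. Merged: [4, 8, 10, 15, 16, 16, 19, 26]
Compare 29 vs 37: take 29 from left. Merged: [4, 8, 10, 15, 16, 16, 19, 26, 29]
Compare 39 vs 37: take 37 from right. Merged: [4, 8, 10, 15, 16, 16, 19, 26, 29, 37]
Append remaining from left: [39]. Merged: [4, 8, 10, 15, 16, 16, 19, 26, 29, 37, 39]

Final merged array: [4, 8, 10, 15, 16, 16, 19, 26, 29, 37, 39]
Total comparisons: 10

The merged array is [4, 8, 10, 15, 16, 16, 19, 26, 29, 37, 39], requiring 10 comparisons. The merge step runs in O(n) time where n is the total number of elements.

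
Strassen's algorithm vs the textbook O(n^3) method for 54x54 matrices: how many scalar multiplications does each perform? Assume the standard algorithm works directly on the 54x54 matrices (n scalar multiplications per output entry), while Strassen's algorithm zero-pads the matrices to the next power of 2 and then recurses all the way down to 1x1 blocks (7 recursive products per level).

Matrix multiplication for 54x54 matrices:

Strassen's algorithm requires power-of-2 dimensions. Pad 54x54 to 64x64 (next power of 2).

Standard algorithm: 54^3 = 157464 multiplications
Strassen's algorithm: 7^(log2(64)) = 7^6 = 117649 multiplications
Savings: 157464 - 117649 = 39815 multiplications

Standard: 157464 multiplications (54^3). Strassen: 117649 multiplications (7^6, after padding to 64x64). Strassen reduces 8 recursive multiplications to 7 at each level.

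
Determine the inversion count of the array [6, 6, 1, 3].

Finding inversions in [6, 6, 1, 3]:

(0, 2): arr[0]=6 > arr[2]=1
(0, 3): arr[0]=6 > arr[3]=3
(1, 2): arr[1]=6 > arr[2]=1
(1, 3): arr[1]=6 > arr[3]=3

Total inversions: 4

The array has 4 inversion(s): (0,2), (0,3), (1,2), (1,3). Each pair (i,j) satisfies i < j and arr[i] > arr[j].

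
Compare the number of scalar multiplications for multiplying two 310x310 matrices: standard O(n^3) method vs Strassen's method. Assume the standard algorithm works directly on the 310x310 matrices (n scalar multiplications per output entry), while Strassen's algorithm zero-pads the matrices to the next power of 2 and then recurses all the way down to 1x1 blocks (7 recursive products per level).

Matrix multiplication for 310x310 matrices:

Strassen's algorithm requires power-of-2 dimensions. Pad 310x310 to 512x512 (next power of 2).

Standard algorithm: 310^3 = 29791000 multiplications
Strassen's algorithm: 7^(log2(512)) = 7^9 = 40353607 multiplications
Difference: 29791000 - 40353607 = -10562607 (Strassen uses MORE here due to padding overhead — for small or just-over-power-of-2 n, padding can outweigh the per-level savings)

Standard: 29791000 multiplications (310^3). Strassen: 40353607 multiplications (7^9, after padding to 512x512). Strassen reduces 8 recursive multiplications to 7 at each level.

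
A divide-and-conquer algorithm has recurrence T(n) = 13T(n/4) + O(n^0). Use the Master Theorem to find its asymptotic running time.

Master Theorem for T(n) = 13T(n/4) + O(n^0):

a = 13, b = 4, c = 0
log_b(a) = log_4(13) = 1.8502

Case 1: c = 0 < log_4(13) = 1.8502
T(n) = O(n^(log_4 13))

For T(n) = 13T(n/4) + O(n^0): log_4(13) = 1.8502. This is Case 1 of the Master Theorem (c < log_b(a), work dominated by leaves), giving O(n^(log_4 13)).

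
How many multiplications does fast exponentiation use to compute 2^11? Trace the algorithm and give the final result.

Computing 2^11 by squaring (build up from 2^1; each line after the first costs one multiplication):

2^1 = 2
2^2 = (2^1)^2 = 2^2 = 4
2^4 = (2^2)^2 = 4^2 = 16
2^5 = 2 * 2^4 = 2 * 16 = 32
2^10 = (2^5)^2 = 32^2 = 1024
2^11 = 2 * 2^10 = 2 * 1024 = 2048

Result: 2048
Multiplications needed: 5 (5 lines after 2^1)

2^11 = 2048. Using exponentiation by squaring, this requires 5 multiplications. The key idea: if the exponent is even, square the half-power; if odd, multiply by the base once.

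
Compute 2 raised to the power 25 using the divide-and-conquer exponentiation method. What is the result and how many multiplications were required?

Computing 2^25 by squaring (build up from 2^1; each line after the first costs one multiplication):

2^1 = 2
2^2 = (2^1)^2 = 2^2 = 4
2^3 = 2 * 2^2 = 2 * 4 = 8
2^6 = (2^3)^2 = 8^2 = 64
2^12 = (2^6)^2 = 64^2 = 4096
2^24 = (2^12)^2 = 4096^2 = 16777216
2^25 = 2 * 2^24 = 2 * 16777216 = 33554432

Result: 33554432
Multiplications needed: 6 (6 lines after 2^1)

2^25 = 33554432. Using exponentiation by squaring, this requires 6 multiplications. The key idea: if the exponent is even, square the half-power; if odd, multiply by the base once.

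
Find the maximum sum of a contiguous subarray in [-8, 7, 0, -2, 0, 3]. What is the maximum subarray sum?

Using Kadane's algorithm on [-8, 7, 0, -2, 0, 3]:

Scanning through the array:
Position 1 (value 7): max_ending_here = 7, max_so_far = 7
Position 2 (value 0): max_ending_here = 7, max_so_far = 7
Position 3 (value -2): max_ending_here = 5, max_so_far = 7
Position 4 (value 0): max_ending_here = 5, max_so_far = 7
Position 5 (value 3): max_ending_here = 8, max_so_far = 8

Maximum subarray: [7, 0, -2, 0, 3]
Maximum sum: 8

The maximum subarray is [7, 0, -2, 0, 3] with sum 8. This subarray runs from index 1 to index 5.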